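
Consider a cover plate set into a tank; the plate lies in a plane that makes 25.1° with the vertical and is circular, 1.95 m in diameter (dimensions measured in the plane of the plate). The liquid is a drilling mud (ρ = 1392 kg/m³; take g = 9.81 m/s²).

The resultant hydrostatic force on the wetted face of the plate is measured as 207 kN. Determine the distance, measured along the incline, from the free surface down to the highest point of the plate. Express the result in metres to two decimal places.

γ = ρg = 1392 × 9.81 / 1000 = 13.65552 kN/m³.
A = π(0.975)² = 2.98648 m².
From F = γ·h_c·A, the centroid depth is h_c = 207/(13.65552 × 2.98648) = 5.07578 m.
The plate makes 25.1° with the vertical, i.e. θ = 90° − 25.1° = 64.9° to the horizontal. Measuring y along the incline from the free-surface line, vertical depth h = y·sinθ with sinθ = 0.905569.
Along the incline, y_c = h_c/sinθ = 5.07578/0.905569 = 5.60507 m.
The centroid is at the centre, 0.975 m below the top of the plate, so the highest point sits at y_top = 5.60507 − 0.975 = 4.63007 m along the incline.

y_top ≈ 4.63 m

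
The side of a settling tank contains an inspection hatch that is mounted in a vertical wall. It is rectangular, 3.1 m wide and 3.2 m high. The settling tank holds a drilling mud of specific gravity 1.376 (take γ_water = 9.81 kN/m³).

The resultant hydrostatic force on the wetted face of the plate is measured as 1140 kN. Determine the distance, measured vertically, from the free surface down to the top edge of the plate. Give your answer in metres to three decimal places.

d_top ≈ 6.913 m

γ = 1.376 × 9.81 = 13.49856 kN/m³.
A = 3.1 × 3.2 = 9.92 m².
From F = γ·h_c·A, the centroid depth is h_c = 1140/(13.49856 × 9.92) = 8.51345 m.
The centroid lies 3.2/2 = 1.6 m below the top edge, so the top edge sits at h_top = 8.51345 − 1.6 = 6.91345 m below the surface.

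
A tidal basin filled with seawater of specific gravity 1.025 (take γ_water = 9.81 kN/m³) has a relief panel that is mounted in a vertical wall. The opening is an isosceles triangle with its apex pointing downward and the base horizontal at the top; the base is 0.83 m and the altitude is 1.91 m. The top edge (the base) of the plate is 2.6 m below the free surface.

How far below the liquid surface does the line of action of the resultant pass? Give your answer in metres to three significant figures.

γ = 1.025 × 9.81 = 10.05525 kN/m³.
With the apex down, the centroid sits h/3 = 1.91/3 = 0.636667 m below the base (the top edge), so the centroid depth is h_c = 2.6 + 0.636667 = 3.23667 m.
A = ½ × 0.83 × 1.91 = 0.79265 m².
Resultant F = γ·h_c·A = 10.05525 × 3.23667 × 0.79265 = 25.7972 kN.
I_c = b·h³/36 = 0.83 × 1.91³/36 = 0.160648 m⁴.
Centre of pressure: y_p = y_c + I_c/(y_c·A) = 3.23667 + 0.160648/(3.23667 × 0.79265) = 3.23667 + 0.0626175 = 3.29929 m along the plane.

h_p = 3.30 m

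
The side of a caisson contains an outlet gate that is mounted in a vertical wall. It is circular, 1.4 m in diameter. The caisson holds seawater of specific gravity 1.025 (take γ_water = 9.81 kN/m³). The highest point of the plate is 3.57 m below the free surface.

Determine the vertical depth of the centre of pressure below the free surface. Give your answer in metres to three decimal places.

h_p = 4.299 m

γ = 1.025 × 9.81 = 10.05525 kN/m³.
The centroid is at the centre, 0.7 m below the top of the plate, so the centroid depth is h_c = 3.57 + 0.7 = 4.27 m.
A = π(0.7)² = 1.53938 m².
Resultant F = γ·h_c·A = 10.05525 × 4.27 × 1.53938 = 66.0947 kN.
I_c = πr⁴/4 = π × 0.7⁴/4 = 0.188574 m⁴.
Centre of pressure: y_p = y_c + I_c/(y_c·A) = 4.27 + 0.188574/(4.27 × 1.53938) = 4.27 + 0.0286885 = 4.29869 m along the plane.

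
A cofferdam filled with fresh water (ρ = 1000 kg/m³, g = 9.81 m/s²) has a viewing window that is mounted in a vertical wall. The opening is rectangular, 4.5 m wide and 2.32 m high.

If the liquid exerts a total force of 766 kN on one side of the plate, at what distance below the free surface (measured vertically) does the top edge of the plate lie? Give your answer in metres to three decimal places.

d_top ≈ 6.319 m

γ = ρg = 1000 × 9.81 = 9810 N/m³ = 9.81 kN/m³.
A = 4.5 × 2.32 = 10.44 m².
From F = γ·h_c·A, the centroid depth is h_c = 766/(9.81 × 10.44) = 7.47927 m.
The centroid lies 2.32/2 = 1.16 m below the top edge, so the top edge sits at h_top = 7.47927 − 1.16 = 6.31927 m below the surface.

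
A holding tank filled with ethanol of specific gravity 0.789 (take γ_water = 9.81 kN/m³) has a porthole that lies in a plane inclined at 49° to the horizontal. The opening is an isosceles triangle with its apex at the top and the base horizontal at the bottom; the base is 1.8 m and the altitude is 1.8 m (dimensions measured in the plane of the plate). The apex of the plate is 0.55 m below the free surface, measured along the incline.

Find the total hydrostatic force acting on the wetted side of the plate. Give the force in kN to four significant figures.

γ = 0.789 × 9.81 = 7.74009 kN/m³.
Let θ = 49° be the plate's angle to the horizontal; measure y along the incline from where the plane meets the free surface. Vertical depth h = y·sinθ with sinθ = 0.754710.
With the apex up, the centroid sits 2h/3 = 2 × 1.8/3 = 1.2 m below the apex, so y_c = 0.55 + 1.2 = 1.75 m and h_c = 1.75 × 0.754710 = 1.32074 m.
A = ½ × 1.8 × 1.8 = 1.62 m².
Resultant F = γ·h_c·A = 7.74009 × 1.32074 × 1.62 = 16.5607 kN.

F ≈ 16.56 kN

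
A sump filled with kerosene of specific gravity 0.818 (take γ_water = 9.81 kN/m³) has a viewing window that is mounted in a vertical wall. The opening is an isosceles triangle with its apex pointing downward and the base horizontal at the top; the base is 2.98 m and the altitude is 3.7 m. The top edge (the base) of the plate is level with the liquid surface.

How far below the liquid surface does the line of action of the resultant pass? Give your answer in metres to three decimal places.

γ = 0.818 × 9.81 = 8.02458 kN/m³.
With the apex down, the centroid sits h/3 = 3.7/3 = 1.23333 m below the base (the top edge), so the centroid depth is h_c = 1.23333 m.
A = ½ × 2.98 × 3.7 = 5.513 m².
Resultant F = γ·h_c·A = 8.02458 × 1.23333 × 5.513 = 54.5619 kN.
I_c = b·h³/36 = 2.98 × 3.7³/36 = 4.19294 m⁴.
Centre of pressure: y_p = y_c + I_c/(y_c·A) = 1.23333 + 4.19294/(1.23333 × 5.513) = 1.23333 + 0.616668 = 1.85 m along the plane.

h_p = 1.850 m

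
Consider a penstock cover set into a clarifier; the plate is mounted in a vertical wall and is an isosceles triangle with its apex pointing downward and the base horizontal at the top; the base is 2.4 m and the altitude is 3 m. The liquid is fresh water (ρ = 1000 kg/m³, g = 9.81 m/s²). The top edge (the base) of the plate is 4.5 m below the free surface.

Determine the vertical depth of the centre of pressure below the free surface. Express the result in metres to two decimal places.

h_p = 5.59 m

γ = ρg = 1000 × 9.81 = 9810 N/m³ = 9.81 kN/m³.
With the apex down, the centroid sits h/3 = 3/3 = 1 m below the base (the top edge), so the centroid depth is h_c = 4.5 + 1 = 5.5 m.
A = ½ × 2.4 × 3 = 3.6 m².
Resultant F = γ·h_c·A = 9.81 × 5.5 × 3.6 = 194.238 kN.
I_c = b·h³/36 = 2.4 × 3³/36 = 1.8 m⁴.
Centre of pressure: y_p = y_c + I_c/(y_c·A) = 5.5 + 1.8/(5.5 × 3.6) = 5.5 + 0.0909091 = 5.59091 m along the plane.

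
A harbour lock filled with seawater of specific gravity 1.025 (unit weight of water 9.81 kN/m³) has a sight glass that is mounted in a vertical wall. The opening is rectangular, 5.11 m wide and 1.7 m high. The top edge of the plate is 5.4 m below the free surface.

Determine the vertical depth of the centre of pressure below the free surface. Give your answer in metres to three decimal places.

γ = 1.025 × 9.81 = 10.05525 kN/m³.
The centroid lies 1.7/2 = 0.85 m below the top edge, so the centroid depth is h_c = 5.4 + 0.85 = 6.25 m.
A = 5.11 × 1.7 = 8.687 m².
Resultant F = γ·h_c·A = 10.05525 × 6.25 × 8.687 = 545.937 kN.
I_c = b·h³/12 = 5.11 × 1.7³/12 = 2.09212 m⁴.
Centre of pressure: y_p = y_c + I_c/(y_c·A) = 6.25 + 2.09212/(6.25 × 8.687) = 6.25 + 0.0385333 = 6.28853 m along the plane.

h_p = 6.289 m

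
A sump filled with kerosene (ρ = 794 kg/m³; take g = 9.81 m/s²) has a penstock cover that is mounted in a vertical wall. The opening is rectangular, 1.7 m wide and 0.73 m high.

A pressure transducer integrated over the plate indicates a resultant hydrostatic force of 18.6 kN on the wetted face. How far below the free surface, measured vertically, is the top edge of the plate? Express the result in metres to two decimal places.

d_top ≈ 1.56 m

γ = ρg = 794 × 9.81 / 1000 = 7.78914 kN/m³.
A = 1.7 × 0.73 = 1.241 m².
From F = γ·h_c·A, the centroid depth is h_c = 18.6/(7.78914 × 1.241) = 1.92421 m.
The centroid lies 0.73/2 = 0.365 m below the top edge, so the top edge sits at h_top = 1.92421 − 0.365 = 1.55921 m below the surface.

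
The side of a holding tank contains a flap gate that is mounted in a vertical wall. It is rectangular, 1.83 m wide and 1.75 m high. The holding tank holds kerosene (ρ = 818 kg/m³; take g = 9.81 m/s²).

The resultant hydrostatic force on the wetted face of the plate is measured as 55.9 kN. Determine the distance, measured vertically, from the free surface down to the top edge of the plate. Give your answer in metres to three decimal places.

γ = ρg = 818 × 9.81 / 1000 = 8.02458 kN/m³.
A = 1.83 × 1.75 = 3.2025 m².
From F = γ·h_c·A, the centroid depth is h_c = 55.9/(8.02458 × 3.2025) = 2.17521 m.
The centroid lies 1.75/2 = 0.875 m below the top edge, so the top edge sits at h_top = 2.17521 − 0.875 = 1.30021 m below the surface.

d_top ≈ 1.300 m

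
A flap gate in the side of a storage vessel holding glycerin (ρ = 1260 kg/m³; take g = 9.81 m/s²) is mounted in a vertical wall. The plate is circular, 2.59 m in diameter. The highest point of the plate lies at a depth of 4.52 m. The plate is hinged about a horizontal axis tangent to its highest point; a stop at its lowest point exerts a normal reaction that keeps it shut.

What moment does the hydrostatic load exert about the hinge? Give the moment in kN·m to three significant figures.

M ≈ 518 kN·m

γ = ρg = 1260 × 9.81 / 1000 = 12.3606 kN/m³.
The centroid is at the centre, 1.295 m below the top of the plate, so the centroid depth is h_c = 4.52 + 1.295 = 5.815 m.
A = π(1.295)² = 5.26853 m².
Resultant F = γ·h_c·A = 12.3606 × 5.815 × 5.26853 = 378.686 kN.
I_c = πr⁴/4 = π × 1.295⁴/4 = 2.20886 m⁴.
Centre of pressure: y_p = y_c + I_c/(y_c·A) = 5.815 + 2.20886/(5.815 × 5.26853) = 5.815 + 0.072099 = 5.8871 m along the plane.
The resultant acts 1.295 + 0.072099 = 1.3671 m (along the plate) below the hinge at the top edge, so the moment about the hinge is M = F × 1.3671 = 378.686 × 1.3671 = 517.702 kN·m.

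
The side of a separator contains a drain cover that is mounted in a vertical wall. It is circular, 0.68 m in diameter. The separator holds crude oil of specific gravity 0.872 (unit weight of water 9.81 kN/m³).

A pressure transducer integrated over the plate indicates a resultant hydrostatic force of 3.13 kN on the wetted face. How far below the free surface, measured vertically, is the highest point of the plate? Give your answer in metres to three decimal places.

γ = 0.872 × 9.81 = 8.55432 kN/m³.
A = π(0.34)² = 0.363168 m².
From F = γ·h_c·A, the centroid depth is h_c = 3.13/(8.55432 × 0.363168) = 1.00751 m.
The centroid is at the centre, 0.34 m below the top of the plate, so the highest point sits at h_top = 1.00751 − 0.34 = 0.66751 m below the surface.

d_top ≈ 0.668 m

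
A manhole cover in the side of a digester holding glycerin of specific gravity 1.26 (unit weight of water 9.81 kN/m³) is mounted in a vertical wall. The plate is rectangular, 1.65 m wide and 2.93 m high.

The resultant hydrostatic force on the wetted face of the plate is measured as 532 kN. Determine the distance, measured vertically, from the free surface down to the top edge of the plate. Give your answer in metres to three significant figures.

γ = 1.26 × 9.81 = 12.3606 kN/m³.
A = 1.65 × 2.93 = 4.8345 m².
From F = γ·h_c·A, the centroid depth is h_c = 532/(12.3606 × 4.8345) = 8.90267 m.
The centroid lies 2.93/2 = 1.465 m below the top edge, so the top edge sits at h_top = 8.90267 − 1.465 = 7.43767 m below the surface.

d_top ≈ 7.44 m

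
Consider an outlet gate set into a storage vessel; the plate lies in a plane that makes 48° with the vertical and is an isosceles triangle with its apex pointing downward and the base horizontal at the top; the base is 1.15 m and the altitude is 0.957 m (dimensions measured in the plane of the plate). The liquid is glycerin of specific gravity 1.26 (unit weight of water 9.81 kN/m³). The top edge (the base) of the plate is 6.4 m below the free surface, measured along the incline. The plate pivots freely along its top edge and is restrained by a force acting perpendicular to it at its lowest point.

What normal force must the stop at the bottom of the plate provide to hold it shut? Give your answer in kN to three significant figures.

P ≈ 10.4 kN

γ = 1.26 × 9.81 = 12.3606 kN/m³.
The plate makes 48° with the vertical, i.e. θ = 90° − 48° = 42° to the horizontal. Measuring y along the incline from the free-surface line, vertical depth h = y·sinθ with sinθ = 0.669131.
With the apex down, the centroid sits h/3 = 0.957/3 = 0.319 m below the base (the top edge), so y_c = 6.4 + 0.319 = 6.719 m and h_c = 6.719 × 0.669131 = 4.49589 m.
A = ½ × 1.15 × 0.957 = 0.550275 m².
Resultant F = γ·h_c·A = 12.3606 × 4.49589 × 0.550275 = 30.5798 kN.
I_c = b·h³/36 = 1.15 × 0.957³/36 = 0.0279983 m⁴.
Centre of pressure: y_p = y_c + I_c/(y_c·A) = 6.719 + 0.0279983/(6.719 × 0.550275) = 6.719 + 0.00757264 = 6.72657 m along the plane.
The resultant acts 0.319 + 0.00757264 = 0.326573 m (along the plate) below the hinge at the top edge, so the moment about the hinge is M = F × 0.326573 = 30.5798 × 0.326573 = 9.98654 kN·m.
A normal force at the bottom, 0.957 m from the hinge, must supply this moment: P = 9.98654/0.957 = 10.4353 kN.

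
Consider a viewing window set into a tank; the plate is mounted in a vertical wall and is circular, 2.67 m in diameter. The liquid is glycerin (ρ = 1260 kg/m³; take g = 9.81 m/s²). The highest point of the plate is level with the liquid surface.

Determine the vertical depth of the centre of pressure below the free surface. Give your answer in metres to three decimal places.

h_p = 1.669 m

γ = ρg = 1260 × 9.81 / 1000 = 12.3606 kN/m³.
The centroid is at the centre, 1.335 m below the top of the plate, so the centroid depth is h_c = 1.335 m.
A = π(1.335)² = 5.59902 m².
Resultant F = γ·h_c·A = 12.3606 × 1.335 × 5.59902 = 92.3917 kN.
I_c = πr⁴/4 = π × 1.335⁴/4 = 2.49468 m⁴.
Centre of pressure: y_p = y_c + I_c/(y_c·A) = 1.335 + 2.49468/(1.335 × 5.59902) = 1.335 + 0.33375 = 1.66875 m along the plane.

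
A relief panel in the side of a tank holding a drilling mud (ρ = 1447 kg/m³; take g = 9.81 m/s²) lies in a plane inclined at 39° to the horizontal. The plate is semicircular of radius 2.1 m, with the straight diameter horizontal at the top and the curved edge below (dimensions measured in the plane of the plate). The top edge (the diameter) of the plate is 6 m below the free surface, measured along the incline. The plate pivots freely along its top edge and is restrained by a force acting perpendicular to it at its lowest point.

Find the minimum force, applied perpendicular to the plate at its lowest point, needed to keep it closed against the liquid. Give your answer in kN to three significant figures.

P ≈ 190 kN

γ = ρg = 1447 × 9.81 / 1000 = 14.19507 kN/m³.
Let θ = 39° be the plate's angle to the horizontal; measure y along the incline from where the plane meets the free surface. Vertical depth h = y·sinθ with sinθ = 0.629320.
The centroid of a semicircle lies 4r/(3π) = 0.891268 m from the diameter, here below the top edge, so y_c = 6 + 0.891268 = 6.89127 m and h_c = 6.89127 × 0.629320 = 4.33681 m.
A = πr²/2 = π × 2.1²/2 = 6.92721 m².
Resultant F = γ·h_c·A = 14.19507 × 4.33681 × 6.92721 = 426.448 kN.
I_c = (π/8 − 8/(9π))·r⁴ = 0.109757 × 2.1⁴ = 2.13457 m⁴.
Centre of pressure: y_p = y_c + I_c/(y_c·A) = 6.89127 + 2.13457/(6.89127 × 6.92721) = 6.89127 + 0.044715 = 6.93598 m along the plane.
The resultant acts 0.891268 + 0.044715 = 0.935983 m (along the plate) below the hinge at the top edge, so the moment about the hinge is M = F × 0.935983 = 426.448 × 0.935983 = 399.148 kN·m.
A normal force at the bottom, 2.1 m from the hinge, must supply this moment: P = 399.148/2.1 = 190.07 kN.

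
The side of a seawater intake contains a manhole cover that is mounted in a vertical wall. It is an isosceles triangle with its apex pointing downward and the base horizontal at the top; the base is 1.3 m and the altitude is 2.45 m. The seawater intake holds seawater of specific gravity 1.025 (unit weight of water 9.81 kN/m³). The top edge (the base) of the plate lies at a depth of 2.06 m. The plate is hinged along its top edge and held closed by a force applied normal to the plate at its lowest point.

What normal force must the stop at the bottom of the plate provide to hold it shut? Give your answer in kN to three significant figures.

γ = 1.025 × 9.81 = 10.05525 kN/m³.
With the apex down, the centroid sits h/3 = 2.45/3 = 0.816667 m below the base (the top edge), so the centroid depth is h_c = 2.06 + 0.816667 = 2.87667 m.
A = ½ × 1.3 × 2.45 = 1.5925 m².
Resultant F = γ·h_c·A = 10.05525 × 2.87667 × 1.5925 = 46.0641 kN.
I_c = b·h³/36 = 1.3 × 2.45³/36 = 0.531055 m⁴.
Centre of pressure: y_p = y_c + I_c/(y_c·A) = 2.87667 + 0.531055/(2.87667 × 1.5925) = 2.87667 + 0.115923 = 2.99259 m along the plane.
The resultant acts 0.816667 + 0.115923 = 0.93259 m (along the plate) below the hinge at the top edge, so the moment about the hinge is M = F × 0.93259 = 46.0641 × 0.93259 = 42.9589 kN·m.
A normal force at the bottom, 2.45 m from the hinge, must supply this moment: P = 42.9589/2.45 = 17.5342 kN.

P ≈ 17.5 kN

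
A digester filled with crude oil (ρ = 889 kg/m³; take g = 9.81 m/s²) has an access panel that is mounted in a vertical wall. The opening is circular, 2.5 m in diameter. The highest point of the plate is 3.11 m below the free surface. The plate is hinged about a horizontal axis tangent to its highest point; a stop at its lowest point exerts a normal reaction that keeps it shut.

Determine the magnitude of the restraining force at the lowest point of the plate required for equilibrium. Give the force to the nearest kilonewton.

P ≈ 100 kN

γ = ρg = 889 × 9.81 / 1000 = 8.72109 kN/m³.
The centroid is at the centre, 1.25 m below the top of the plate, so the centroid depth is h_c = 3.11 + 1.25 = 4.36 m.
A = π(1.25)² = 4.90874 m².
Resultant F = γ·h_c·A = 8.72109 × 4.36 × 4.90874 = 186.65 kN.
I_c = πr⁴/4 = π × 1.25⁴/4 = 1.91748 m⁴.
Centre of pressure: y_p = y_c + I_c/(y_c·A) = 4.36 + 1.91748/(4.36 × 4.90874) = 4.36 + 0.0895931 = 4.44959 m along the plane.
The resultant acts 1.25 + 0.0895931 = 1.33959 m (along the plate) below the hinge at the top edge, so the moment about the hinge is M = F × 1.33959 = 186.65 × 1.33959 = 250.034 kN·m.
A normal force at the bottom, 2.5 m from the hinge, must supply this moment: P = 250.034/2.5 = 100.014 kN.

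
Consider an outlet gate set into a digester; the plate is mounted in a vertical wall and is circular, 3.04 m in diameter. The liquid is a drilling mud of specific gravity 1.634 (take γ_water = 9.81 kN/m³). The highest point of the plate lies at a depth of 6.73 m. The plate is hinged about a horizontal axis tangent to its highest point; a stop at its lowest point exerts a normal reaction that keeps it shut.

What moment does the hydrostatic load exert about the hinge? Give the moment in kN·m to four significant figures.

M ≈ 1526 kN·m

γ = 1.634 × 9.81 = 16.02954 kN/m³.
The centroid is at the centre, 1.52 m below the top of the plate, so the centroid depth is h_c = 6.73 + 1.52 = 8.25 m.
A = π(1.52)² = 7.25834 m².
Resultant F = γ·h_c·A = 16.02954 × 8.25 × 7.25834 = 959.87 kN.
I_c = πr⁴/4 = π × 1.52⁴/4 = 4.19241 m⁴.
Centre of pressure: y_p = y_c + I_c/(y_c·A) = 8.25 + 4.19241/(8.25 × 7.25834) = 8.25 + 0.070012 = 8.32001 m along the plane.
The resultant acts 1.52 + 0.070012 = 1.59001 m (along the plate) below the hinge at the top edge, so the moment about the hinge is M = F × 1.59001 = 959.87 × 1.59001 = 1526.2 kN·m.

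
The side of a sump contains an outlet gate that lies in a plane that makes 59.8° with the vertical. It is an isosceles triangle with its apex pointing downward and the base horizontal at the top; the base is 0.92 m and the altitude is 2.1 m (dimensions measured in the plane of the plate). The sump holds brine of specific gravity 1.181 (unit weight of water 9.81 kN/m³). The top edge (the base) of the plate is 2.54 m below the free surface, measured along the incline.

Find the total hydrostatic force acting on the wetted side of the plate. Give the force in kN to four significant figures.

γ = 1.181 × 9.81 = 11.58561 kN/m³.
The plate makes 59.8° with the vertical, i.e. θ = 90° − 59.8° = 30.2° to the horizontal. Measuring y along the incline from the free-surface line, vertical depth h = y·sinθ with sinθ = 0.503020.
With the apex down, the centroid sits h/3 = 2.1/3 = 0.7 m below the base (the top edge), so y_c = 2.54 + 0.7 = 3.24 m and h_c = 3.24 × 0.503020 = 1.62978 m.
A = ½ × 0.92 × 2.1 = 0.966 m².
Resultant F = γ·h_c·A = 11.58561 × 1.62978 × 0.966 = 18.24 kN.

F ≈ 18.24 kN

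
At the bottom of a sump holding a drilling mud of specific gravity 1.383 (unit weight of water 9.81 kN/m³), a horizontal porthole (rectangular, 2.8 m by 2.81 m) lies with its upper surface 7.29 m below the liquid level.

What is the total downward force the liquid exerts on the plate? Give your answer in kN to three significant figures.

F ≈ 778 kN

γ = 1.383 × 9.81 = 13.56723 kN/m³.
The plate is horizontal, so pressure is uniform at p = γ·h = 13.56723 × 7.29 = 98.9051 kN/m².
A = 2.8 × 2.81 = 7.868 m².
F = p·A = 98.9051 × 7.868 = 778.185 kN.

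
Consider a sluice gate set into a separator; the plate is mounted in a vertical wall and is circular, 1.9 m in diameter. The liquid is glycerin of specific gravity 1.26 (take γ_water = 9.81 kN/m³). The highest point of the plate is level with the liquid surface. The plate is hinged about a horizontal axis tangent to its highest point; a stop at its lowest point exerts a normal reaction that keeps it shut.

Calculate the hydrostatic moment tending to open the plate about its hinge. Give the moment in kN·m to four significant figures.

M ≈ 39.54 kN·m

γ = 1.26 × 9.81 = 12.3606 kN/m³.
The centroid is at the centre, 0.95 m below the top of the plate, so the centroid depth is h_c = 0.95 m.
A = π(0.95)² = 2.83529 m².
Resultant F = γ·h_c·A = 12.3606 × 0.95 × 2.83529 = 33.2936 kN.
I_c = πr⁴/4 = π × 0.95⁴/4 = 0.639712 m⁴.
Centre of pressure: y_p = y_c + I_c/(y_c·A) = 0.95 + 0.639712/(0.95 × 2.83529) = 0.95 + 0.2375 = 1.1875 m along the plane.
The resultant acts 0.95 + 0.2375 = 1.1875 m (along the plate) below the hinge at the top edge, so the moment about the hinge is M = F × 1.1875 = 33.2936 × 1.1875 = 39.5361 kN·m.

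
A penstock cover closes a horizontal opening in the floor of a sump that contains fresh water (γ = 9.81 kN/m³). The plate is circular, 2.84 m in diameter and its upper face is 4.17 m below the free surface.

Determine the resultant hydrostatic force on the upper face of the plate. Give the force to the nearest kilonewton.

F ≈ 259 kN

γ = 9.81 kN/m³.
The plate is horizontal, so pressure is uniform at p = γ·h = 9.81 × 4.17 = 40.9077 kN/m².
A = π(1.42)² = 6.33471 m².
F = p·A = 40.9077 × 6.33471 = 259.138 kN.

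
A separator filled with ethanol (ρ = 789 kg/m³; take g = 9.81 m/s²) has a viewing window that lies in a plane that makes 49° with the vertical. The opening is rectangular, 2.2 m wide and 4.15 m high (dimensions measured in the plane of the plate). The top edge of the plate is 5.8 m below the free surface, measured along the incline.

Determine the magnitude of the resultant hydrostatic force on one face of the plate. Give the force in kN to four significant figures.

F ≈ 365.1 kN

γ = ρg = 789 × 9.81 / 1000 = 7.74009 kN/m³.
The plate makes 49° with the vertical, i.e. θ = 90° − 49° = 41° to the horizontal. Measuring y along the incline from the free-surface line, vertical depth h = y·sinθ with sinθ = 0.656059.
The centroid lies 4.15/2 = 2.075 m below the top edge, so y_c = 5.8 + 2.075 = 7.875 m and h_c = 7.875 × 0.656059 = 5.16646 m.
A = 2.2 × 4.15 = 9.13 m².
Resultant F = γ·h_c·A = 7.74009 × 5.16646 × 9.13 = 365.098 kN.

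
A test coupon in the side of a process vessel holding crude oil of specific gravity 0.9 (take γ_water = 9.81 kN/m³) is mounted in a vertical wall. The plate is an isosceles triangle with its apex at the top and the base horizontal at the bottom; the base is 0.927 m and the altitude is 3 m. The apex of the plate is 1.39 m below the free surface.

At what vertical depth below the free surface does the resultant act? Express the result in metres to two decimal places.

γ = 0.9 × 9.81 = 8.829 kN/m³.
With the apex up, the centroid sits 2h/3 = 2 × 3/3 = 2 m below the apex, so the centroid depth is h_c = 1.39 + 2 = 3.39 m.
A = ½ × 0.927 × 3 = 1.3905 m².
Resultant F = γ·h_c·A = 8.829 × 3.39 × 1.3905 = 41.6181 kN.
I_c = b·h³/36 = 0.927 × 3³/36 = 0.69525 m⁴.
Centre of pressure: y_p = y_c + I_c/(y_c·A) = 3.39 + 0.69525/(3.39 × 1.3905) = 3.39 + 0.147493 = 3.53749 m along the plane.

h_p = 3.54 m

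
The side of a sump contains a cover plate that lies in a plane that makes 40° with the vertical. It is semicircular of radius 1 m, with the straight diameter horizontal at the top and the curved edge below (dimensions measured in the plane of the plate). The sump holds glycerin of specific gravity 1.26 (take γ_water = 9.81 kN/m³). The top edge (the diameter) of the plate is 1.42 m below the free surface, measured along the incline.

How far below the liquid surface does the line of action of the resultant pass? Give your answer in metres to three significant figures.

γ = 1.26 × 9.81 = 12.3606 kN/m³.
The plate makes 40° with the vertical, i.e. θ = 90° − 40° = 50° to the horizontal. Measuring y along the incline from the free-surface line, vertical depth h = y·sinθ with sinθ = 0.766044.
The centroid of a semicircle lies 4r/(3π) = 0.424413 m from the diameter, here below the top edge, so y_c = 1.42 + 0.424413 = 1.84441 m and h_c = 1.84441 × 0.766044 = 1.4129 m.
A = πr²/2 = π × 1²/2 = 1.5708 m².
Resultant F = γ·h_c·A = 12.3606 × 1.4129 × 1.5708 = 27.4329 kN.
I_c = (π/8 − 8/(9π))·r⁴ = 0.109757 × 1⁴ = 0.109757 m⁴.
Centre of pressure: y_p = y_c + I_c/(y_c·A) = 1.84441 + 0.109757/(1.84441 × 1.5708) = 1.84441 + 0.0378838 = 1.88229 m along the plane.
Vertically, h_p = y_p·sinθ = 1.88229 × 0.766044 = 1.44192 m.

h_p = 1.44 m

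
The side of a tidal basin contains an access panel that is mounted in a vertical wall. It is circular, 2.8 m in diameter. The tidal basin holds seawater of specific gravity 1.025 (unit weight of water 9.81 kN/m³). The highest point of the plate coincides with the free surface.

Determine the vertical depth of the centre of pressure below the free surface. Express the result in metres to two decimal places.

γ = 1.025 × 9.81 = 10.05525 kN/m³.
The centroid is at the centre, 1.4 m below the top of the plate, so the centroid depth is h_c = 1.4 m.
A = π(1.4)² = 6.15752 m².
Resultant F = γ·h_c·A = 10.05525 × 1.4 × 6.15752 = 86.6816 kN.
I_c = πr⁴/4 = π × 1.4⁴/4 = 3.01719 m⁴.
Centre of pressure: y_p = y_c + I_c/(y_c·A) = 1.4 + 3.01719/(1.4 × 6.15752) = 1.4 + 0.350001 = 1.75 m along the plane.

h_p = 1.75 m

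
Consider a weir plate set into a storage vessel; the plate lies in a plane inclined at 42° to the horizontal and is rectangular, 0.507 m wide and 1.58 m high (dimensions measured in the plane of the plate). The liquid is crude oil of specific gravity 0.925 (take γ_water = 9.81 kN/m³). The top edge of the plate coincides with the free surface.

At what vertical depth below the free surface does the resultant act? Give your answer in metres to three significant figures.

γ = 0.925 × 9.81 = 9.07425 kN/m³.
Let θ = 42° be the plate's angle to the horizontal; measure y along the incline from where the plane meets the free surface. Vertical depth h = y·sinθ with sinθ = 0.669131.
The centroid lies 1.58/2 = 0.79 m below the top edge, so y_c = 0.79 m and h_c = 0.79 × 0.669131 = 0.528613 m.
A = 0.507 × 1.58 = 0.80106 m².
Resultant F = γ·h_c·A = 9.07425 × 0.528613 × 0.80106 = 3.8425 kN.
I_c = b·h³/12 = 0.507 × 1.58³/12 = 0.166647 m⁴.
Centre of pressure: y_p = y_c + I_c/(y_c·A) = 0.79 + 0.166647/(0.79 × 0.80106) = 0.79 + 0.263333 = 1.05333 m along the plane.
Vertically, h_p = y_p·sinθ = 1.05333 × 0.669131 = 0.704816 m.

h_p = 0.705 m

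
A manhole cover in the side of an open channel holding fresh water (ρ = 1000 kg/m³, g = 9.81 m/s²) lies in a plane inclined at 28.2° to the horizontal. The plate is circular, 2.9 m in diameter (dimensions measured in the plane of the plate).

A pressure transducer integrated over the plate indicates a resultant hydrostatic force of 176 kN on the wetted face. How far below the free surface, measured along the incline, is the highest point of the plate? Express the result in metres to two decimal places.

y_top ≈ 4.30 m

γ = ρg = 1000 × 9.81 = 9810 N/m³ = 9.81 kN/m³.
A = π(1.45)² = 6.6052 m².
From F = γ·h_c·A, the centroid depth is h_c = 176/(9.81 × 6.6052) = 2.71617 m.
Let θ = 28.2° be the plate's angle to the horizontal; measure y along the incline from where the plane meets the free surface. Vertical depth h = y·sinθ with sinθ = 0.472551.
Along the incline, y_c = h_c/sinθ = 2.71617/0.472551 = 5.74789 m.
The centroid is at the centre, 1.45 m below the top of the plate, so the highest point sits at y_top = 5.74789 − 1.45 = 4.29789 m along the incline.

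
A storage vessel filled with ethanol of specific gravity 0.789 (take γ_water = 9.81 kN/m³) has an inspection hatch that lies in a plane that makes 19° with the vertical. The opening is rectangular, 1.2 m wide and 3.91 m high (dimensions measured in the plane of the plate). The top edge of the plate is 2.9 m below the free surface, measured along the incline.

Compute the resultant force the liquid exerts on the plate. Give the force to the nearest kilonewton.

γ = 0.789 × 9.81 = 7.74009 kN/m³.
The plate makes 19° with the vertical, i.e. θ = 90° − 19° = 71° to the horizontal. Measuring y along the incline from the free-surface line, vertical depth h = y·sinθ with sinθ = 0.945519.
The centroid lies 3.91/2 = 1.955 m below the top edge, so y_c = 2.9 + 1.955 = 4.855 m and h_c = 4.855 × 0.945519 = 4.59049 m.
A = 1.2 × 3.91 = 4.692 m².
Resultant F = γ·h_c·A = 7.74009 × 4.59049 × 4.692 = 166.711 kN.

F ≈ 167 kN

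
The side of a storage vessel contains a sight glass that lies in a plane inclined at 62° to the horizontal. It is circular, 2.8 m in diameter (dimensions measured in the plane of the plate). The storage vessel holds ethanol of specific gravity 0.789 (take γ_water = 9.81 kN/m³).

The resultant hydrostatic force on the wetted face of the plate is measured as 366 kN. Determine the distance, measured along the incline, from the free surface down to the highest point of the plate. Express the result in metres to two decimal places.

y_top ≈ 7.30 m

γ = 0.789 × 9.81 = 7.74009 kN/m³.
A = π(1.4)² = 6.15752 m².
From F = γ·h_c·A, the centroid depth is h_c = 366/(7.74009 × 6.15752) = 7.67943 m.
Let θ = 62° be the plate's angle to the horizontal; measure y along the incline from where the plane meets the free surface. Vertical depth h = y·sinθ with sinθ = 0.882948.
Along the incline, y_c = h_c/sinθ = 7.67943/0.882948 = 8.69749 m.
The centroid is at the centre, 1.4 m below the top of the plate, so the highest point sits at y_top = 8.69749 − 1.4 = 7.29749 m along the incline.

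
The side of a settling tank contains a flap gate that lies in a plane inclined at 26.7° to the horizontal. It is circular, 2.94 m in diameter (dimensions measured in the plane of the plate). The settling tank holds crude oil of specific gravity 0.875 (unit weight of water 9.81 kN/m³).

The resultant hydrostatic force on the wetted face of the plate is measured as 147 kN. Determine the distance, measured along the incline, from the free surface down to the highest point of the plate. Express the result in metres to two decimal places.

γ = 0.875 × 9.81 = 8.58375 kN/m³.
A = π(1.47)² = 6.78867 m².
From F = γ·h_c·A, the centroid depth is h_c = 147/(8.58375 × 6.78867) = 2.52264 m.
Let θ = 26.7° be the plate's angle to the horizontal; measure y along the incline from where the plane meets the free surface. Vertical depth h = y·sinθ with sinθ = 0.449319.
Along the incline, y_c = h_c/sinθ = 2.52264/0.449319 = 5.61436 m.
The centroid is at the centre, 1.47 m below the top of the plate, so the highest point sits at y_top = 5.61436 − 1.47 = 4.14436 m along the incline.

y_top ≈ 4.14 m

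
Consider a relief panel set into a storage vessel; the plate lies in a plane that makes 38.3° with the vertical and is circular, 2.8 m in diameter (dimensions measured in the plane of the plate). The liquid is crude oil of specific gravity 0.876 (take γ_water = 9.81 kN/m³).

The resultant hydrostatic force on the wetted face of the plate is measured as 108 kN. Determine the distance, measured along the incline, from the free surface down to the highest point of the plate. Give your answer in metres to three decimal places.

y_top ≈ 1.201 m

γ = 0.876 × 9.81 = 8.59356 kN/m³.
A = π(1.4)² = 6.15752 m².
From F = γ·h_c·A, the centroid depth is h_c = 108/(8.59356 × 6.15752) = 2.04101 m.
The plate makes 38.3° with the vertical, i.e. θ = 90° − 38.3° = 51.7° to the horizontal. Measuring y along the incline from the free-surface line, vertical depth h = y·sinθ with sinθ = 0.784776.
Along the incline, y_c = h_c/sinθ = 2.04101/0.784776 = 2.60075 m.
The centroid is at the centre, 1.4 m below the top of the plate, so the highest point sits at y_top = 2.60075 − 1.4 = 1.20075 m along the incline.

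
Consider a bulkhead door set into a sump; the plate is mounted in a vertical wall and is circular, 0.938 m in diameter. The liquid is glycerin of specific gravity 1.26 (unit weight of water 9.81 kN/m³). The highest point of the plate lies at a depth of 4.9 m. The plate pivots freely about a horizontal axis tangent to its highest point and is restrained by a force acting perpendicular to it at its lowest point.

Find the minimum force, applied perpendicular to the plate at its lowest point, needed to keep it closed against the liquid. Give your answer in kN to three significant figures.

γ = 1.26 × 9.81 = 12.3606 kN/m³.
The centroid is at the centre, 0.469 m below the top of the plate, so the centroid depth is h_c = 4.9 + 0.469 = 5.369 m.
A = π(0.469)² = 0.691028 m².
Resultant F = γ·h_c·A = 12.3606 × 5.369 × 0.691028 = 45.8594 kN.
I_c = πr⁴/4 = π × 0.469⁴/4 = 0.0379998 m⁴.
Centre of pressure: y_p = y_c + I_c/(y_c·A) = 5.369 + 0.0379998/(5.369 × 0.691028) = 5.369 + 0.0102422 = 5.37924 m along the plane.
The resultant acts 0.469 + 0.0102422 = 0.479242 m (along the plate) below the hinge at the top edge, so the moment about the hinge is M = F × 0.479242 = 45.8594 × 0.479242 = 21.9778 kN·m.
A normal force at the bottom, 0.938 m from the hinge, must supply this moment: P = 21.9778/0.938 = 23.4305 kN.

P ≈ 23.4 kN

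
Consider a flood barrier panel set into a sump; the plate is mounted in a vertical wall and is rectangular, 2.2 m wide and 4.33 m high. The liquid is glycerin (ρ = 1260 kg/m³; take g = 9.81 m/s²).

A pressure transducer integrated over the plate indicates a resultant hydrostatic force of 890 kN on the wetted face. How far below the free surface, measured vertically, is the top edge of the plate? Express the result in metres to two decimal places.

d_top ≈ 5.39 m

γ = ρg = 1260 × 9.81 / 1000 = 12.3606 kN/m³.
A = 2.2 × 4.33 = 9.526 m².
From F = γ·h_c·A, the centroid depth is h_c = 890/(12.3606 × 9.526) = 7.55857 m.
The centroid lies 4.33/2 = 2.165 m below the top edge, so the top edge sits at h_top = 7.55857 − 2.165 = 5.39357 m below the surface.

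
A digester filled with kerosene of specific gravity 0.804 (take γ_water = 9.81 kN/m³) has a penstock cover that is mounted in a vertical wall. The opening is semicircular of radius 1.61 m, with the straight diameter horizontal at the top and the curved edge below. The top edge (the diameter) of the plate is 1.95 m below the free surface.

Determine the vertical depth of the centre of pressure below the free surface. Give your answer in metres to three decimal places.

h_p = 2.702 m

γ = 0.804 × 9.81 = 7.88724 kN/m³.
The centroid of a semicircle lies 4r/(3π) = 0.683305 m from the diameter, here below the top edge, so the centroid depth is h_c = 1.95 + 0.683305 = 2.63331 m.
A = πr²/2 = π × 1.61²/2 = 4.07166 m².
Resultant F = γ·h_c·A = 7.88724 × 2.63331 × 4.07166 = 84.5665 kN.
I_c = (π/8 − 8/(9π))·r⁴ = 0.109757 × 1.61⁴ = 0.737455 m⁴.
Centre of pressure: y_p = y_c + I_c/(y_c·A) = 2.63331 + 0.737455/(2.63331 × 4.07166) = 2.63331 + 0.06878 = 2.70209 m along the plane.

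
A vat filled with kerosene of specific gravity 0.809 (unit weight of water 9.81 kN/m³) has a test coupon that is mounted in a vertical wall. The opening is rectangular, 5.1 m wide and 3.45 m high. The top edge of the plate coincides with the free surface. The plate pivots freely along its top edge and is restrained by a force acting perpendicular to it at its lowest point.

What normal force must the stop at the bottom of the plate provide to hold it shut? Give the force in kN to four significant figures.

γ = 0.809 × 9.81 = 7.93629 kN/m³.
The centroid lies 3.45/2 = 1.725 m below the top edge, so the centroid depth is h_c = 1.725 m.
A = 5.1 × 3.45 = 17.595 m².
Resultant F = γ·h_c·A = 7.93629 × 1.725 × 17.595 = 240.877 kN.
I_c = b·h³/12 = 5.1 × 3.45³/12 = 17.452 m⁴.
Centre of pressure: y_p = y_c + I_c/(y_c·A) = 1.725 + 17.452/(1.725 × 17.595) = 1.725 + 0.574999 = 2.3 m along the plane.
The resultant acts 1.725 + 0.574999 = 2.3 m (along the plate) below the hinge at the top edge, so the moment about the hinge is M = F × 2.3 = 240.877 × 2.3 = 554.017 kN·m.
A normal force at the bottom, 3.45 m from the hinge, must supply this moment: P = 554.017/3.45 = 160.585 kN.

P ≈ 160.6 kN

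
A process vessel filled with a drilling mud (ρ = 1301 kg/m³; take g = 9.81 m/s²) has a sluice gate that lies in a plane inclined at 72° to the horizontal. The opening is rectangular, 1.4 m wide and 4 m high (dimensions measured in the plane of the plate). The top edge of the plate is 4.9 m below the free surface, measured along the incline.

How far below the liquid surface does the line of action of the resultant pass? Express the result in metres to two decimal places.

h_p = 6.75 m

γ = ρg = 1301 × 9.81 / 1000 = 12.76281 kN/m³.
Let θ = 72° be the plate's angle to the horizontal; measure y along the incline from where the plane meets the free surface. Vertical depth h = y·sinθ with sinθ = 0.951057.
The centroid lies 4/2 = 2 m below the top edge, so y_c = 4.9 + 2 = 6.9 m and h_c = 6.9 × 0.951057 = 6.56229 m.
A = 1.4 × 4 = 5.6 m².
Resultant F = γ·h_c·A = 12.76281 × 6.56229 × 5.6 = 469.018 kN.
I_c = b·h³/12 = 1.4 × 4³/12 = 7.46667 m⁴.
Centre of pressure: y_p = y_c + I_c/(y_c·A) = 6.9 + 7.46667/(6.9 × 5.6) = 6.9 + 0.193237 = 7.09324 m along the plane.
Vertically, h_p = y_p·sinθ = 7.09324 × 0.951057 = 6.74608 m.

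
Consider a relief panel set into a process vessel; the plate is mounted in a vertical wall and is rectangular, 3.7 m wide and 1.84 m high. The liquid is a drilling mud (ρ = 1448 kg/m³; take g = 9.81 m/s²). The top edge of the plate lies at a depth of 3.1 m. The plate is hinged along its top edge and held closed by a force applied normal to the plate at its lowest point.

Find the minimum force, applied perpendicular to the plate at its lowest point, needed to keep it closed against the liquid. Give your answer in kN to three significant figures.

P ≈ 209 kN

γ = ρg = 1448 × 9.81 / 1000 = 14.20488 kN/m³.
The centroid lies 1.84/2 = 0.92 m below the top edge, so the centroid depth is h_c = 3.1 + 0.92 = 4.02 m.
A = 3.7 × 1.84 = 6.808 m².
Resultant F = γ·h_c·A = 14.20488 × 4.02 × 6.808 = 388.761 kN.
I_c = b·h³/12 = 3.7 × 1.84³/12 = 1.92076 m⁴.
Centre of pressure: y_p = y_c + I_c/(y_c·A) = 4.02 + 1.92076/(4.02 × 6.808) = 4.02 + 0.0701823 = 4.09018 m along the plane.
The resultant acts 0.92 + 0.0701823 = 0.990182 m (along the plate) below the hinge at the top edge, so the moment about the hinge is M = F × 0.990182 = 388.761 × 0.990182 = 384.944 kN·m.
A normal force at the bottom, 1.84 m from the hinge, must supply this moment: P = 384.944/1.84 = 209.209 kN.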